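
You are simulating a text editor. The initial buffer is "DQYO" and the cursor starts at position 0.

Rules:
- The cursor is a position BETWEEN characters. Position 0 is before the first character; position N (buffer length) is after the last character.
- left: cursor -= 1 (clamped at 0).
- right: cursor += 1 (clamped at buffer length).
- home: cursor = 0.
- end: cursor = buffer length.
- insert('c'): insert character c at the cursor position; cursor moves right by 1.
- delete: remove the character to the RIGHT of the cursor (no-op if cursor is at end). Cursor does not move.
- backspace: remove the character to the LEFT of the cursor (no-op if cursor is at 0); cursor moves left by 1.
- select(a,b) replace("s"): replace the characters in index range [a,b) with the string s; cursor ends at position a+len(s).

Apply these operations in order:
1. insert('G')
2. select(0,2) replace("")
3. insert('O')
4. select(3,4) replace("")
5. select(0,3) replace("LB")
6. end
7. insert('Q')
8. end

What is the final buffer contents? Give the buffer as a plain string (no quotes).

Answer: LBQ

Derivation:
After op 1 (insert('G')): buf='GDQYO' cursor=1
After op 2 (select(0,2) replace("")): buf='QYO' cursor=0
After op 3 (insert('O')): buf='OQYO' cursor=1
After op 4 (select(3,4) replace("")): buf='OQY' cursor=3
After op 5 (select(0,3) replace("LB")): buf='LB' cursor=2
After op 6 (end): buf='LB' cursor=2
After op 7 (insert('Q')): buf='LBQ' cursor=3
After op 8 (end): buf='LBQ' cursor=3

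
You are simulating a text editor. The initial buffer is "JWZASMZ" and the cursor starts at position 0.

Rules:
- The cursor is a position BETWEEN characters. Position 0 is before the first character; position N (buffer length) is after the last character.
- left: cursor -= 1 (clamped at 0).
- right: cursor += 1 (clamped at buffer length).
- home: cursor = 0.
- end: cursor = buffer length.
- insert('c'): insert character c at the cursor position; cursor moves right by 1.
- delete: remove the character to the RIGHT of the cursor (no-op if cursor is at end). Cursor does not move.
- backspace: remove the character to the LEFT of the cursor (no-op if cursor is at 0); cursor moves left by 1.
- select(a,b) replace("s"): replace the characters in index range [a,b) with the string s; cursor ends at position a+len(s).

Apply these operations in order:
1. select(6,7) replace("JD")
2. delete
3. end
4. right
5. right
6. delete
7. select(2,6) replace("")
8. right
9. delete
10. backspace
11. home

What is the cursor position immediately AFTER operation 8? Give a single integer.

After op 1 (select(6,7) replace("JD")): buf='JWZASMJD' cursor=8
After op 2 (delete): buf='JWZASMJD' cursor=8
After op 3 (end): buf='JWZASMJD' cursor=8
After op 4 (right): buf='JWZASMJD' cursor=8
After op 5 (right): buf='JWZASMJD' cursor=8
After op 6 (delete): buf='JWZASMJD' cursor=8
After op 7 (select(2,6) replace("")): buf='JWJD' cursor=2
After op 8 (right): buf='JWJD' cursor=3

Answer: 3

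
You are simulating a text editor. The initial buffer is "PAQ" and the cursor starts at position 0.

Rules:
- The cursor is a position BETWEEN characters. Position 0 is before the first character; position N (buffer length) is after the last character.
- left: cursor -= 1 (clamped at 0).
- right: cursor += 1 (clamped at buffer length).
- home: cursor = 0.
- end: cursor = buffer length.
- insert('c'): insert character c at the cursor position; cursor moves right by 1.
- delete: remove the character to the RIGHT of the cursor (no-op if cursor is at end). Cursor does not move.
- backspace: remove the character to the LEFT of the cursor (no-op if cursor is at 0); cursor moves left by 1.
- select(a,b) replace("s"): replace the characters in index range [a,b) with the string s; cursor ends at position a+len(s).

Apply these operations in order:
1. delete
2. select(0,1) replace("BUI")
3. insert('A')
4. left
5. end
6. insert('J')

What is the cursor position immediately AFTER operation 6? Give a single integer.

Answer: 6

Derivation:
After op 1 (delete): buf='AQ' cursor=0
After op 2 (select(0,1) replace("BUI")): buf='BUIQ' cursor=3
After op 3 (insert('A')): buf='BUIAQ' cursor=4
After op 4 (left): buf='BUIAQ' cursor=3
After op 5 (end): buf='BUIAQ' cursor=5
After op 6 (insert('J')): buf='BUIAQJ' cursor=6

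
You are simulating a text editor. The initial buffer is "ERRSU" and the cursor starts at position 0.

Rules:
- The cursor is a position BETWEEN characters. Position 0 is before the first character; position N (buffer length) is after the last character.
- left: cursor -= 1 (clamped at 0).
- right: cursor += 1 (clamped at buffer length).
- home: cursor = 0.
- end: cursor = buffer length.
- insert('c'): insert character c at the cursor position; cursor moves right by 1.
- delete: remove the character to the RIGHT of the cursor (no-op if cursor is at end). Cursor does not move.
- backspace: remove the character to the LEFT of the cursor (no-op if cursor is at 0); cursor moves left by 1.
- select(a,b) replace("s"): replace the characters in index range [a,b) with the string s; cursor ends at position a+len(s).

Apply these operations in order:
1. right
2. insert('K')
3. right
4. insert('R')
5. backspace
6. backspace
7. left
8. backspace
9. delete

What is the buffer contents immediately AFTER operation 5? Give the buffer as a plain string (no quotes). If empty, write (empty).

After op 1 (right): buf='ERRSU' cursor=1
After op 2 (insert('K')): buf='EKRRSU' cursor=2
After op 3 (right): buf='EKRRSU' cursor=3
After op 4 (insert('R')): buf='EKRRRSU' cursor=4
After op 5 (backspace): buf='EKRRSU' cursor=3

Answer: EKRRSU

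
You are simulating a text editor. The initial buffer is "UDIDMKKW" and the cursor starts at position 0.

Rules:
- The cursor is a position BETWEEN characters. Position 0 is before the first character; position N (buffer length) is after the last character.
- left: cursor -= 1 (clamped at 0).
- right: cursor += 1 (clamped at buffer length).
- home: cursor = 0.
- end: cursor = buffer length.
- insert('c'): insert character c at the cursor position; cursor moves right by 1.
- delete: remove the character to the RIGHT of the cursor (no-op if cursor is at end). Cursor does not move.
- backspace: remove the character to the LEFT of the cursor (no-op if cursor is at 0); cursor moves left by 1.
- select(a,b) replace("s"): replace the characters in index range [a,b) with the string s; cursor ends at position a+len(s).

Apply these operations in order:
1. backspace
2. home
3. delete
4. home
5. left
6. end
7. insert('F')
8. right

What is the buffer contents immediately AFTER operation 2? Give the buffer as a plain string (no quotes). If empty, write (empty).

Answer: UDIDMKKW

Derivation:
After op 1 (backspace): buf='UDIDMKKW' cursor=0
After op 2 (home): buf='UDIDMKKW' cursor=0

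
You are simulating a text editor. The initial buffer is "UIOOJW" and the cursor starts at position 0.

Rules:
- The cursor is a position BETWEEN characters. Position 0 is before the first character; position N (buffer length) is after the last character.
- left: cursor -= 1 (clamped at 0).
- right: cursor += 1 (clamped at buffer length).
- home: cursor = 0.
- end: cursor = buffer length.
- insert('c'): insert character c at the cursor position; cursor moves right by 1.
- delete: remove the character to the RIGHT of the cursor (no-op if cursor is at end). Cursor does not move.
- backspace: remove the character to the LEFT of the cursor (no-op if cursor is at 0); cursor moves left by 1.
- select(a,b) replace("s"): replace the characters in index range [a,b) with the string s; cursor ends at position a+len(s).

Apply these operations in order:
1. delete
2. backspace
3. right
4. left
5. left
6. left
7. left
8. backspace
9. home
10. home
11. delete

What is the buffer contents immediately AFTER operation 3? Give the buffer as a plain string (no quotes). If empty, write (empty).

Answer: IOOJW

Derivation:
After op 1 (delete): buf='IOOJW' cursor=0
After op 2 (backspace): buf='IOOJW' cursor=0
After op 3 (right): buf='IOOJW' cursor=1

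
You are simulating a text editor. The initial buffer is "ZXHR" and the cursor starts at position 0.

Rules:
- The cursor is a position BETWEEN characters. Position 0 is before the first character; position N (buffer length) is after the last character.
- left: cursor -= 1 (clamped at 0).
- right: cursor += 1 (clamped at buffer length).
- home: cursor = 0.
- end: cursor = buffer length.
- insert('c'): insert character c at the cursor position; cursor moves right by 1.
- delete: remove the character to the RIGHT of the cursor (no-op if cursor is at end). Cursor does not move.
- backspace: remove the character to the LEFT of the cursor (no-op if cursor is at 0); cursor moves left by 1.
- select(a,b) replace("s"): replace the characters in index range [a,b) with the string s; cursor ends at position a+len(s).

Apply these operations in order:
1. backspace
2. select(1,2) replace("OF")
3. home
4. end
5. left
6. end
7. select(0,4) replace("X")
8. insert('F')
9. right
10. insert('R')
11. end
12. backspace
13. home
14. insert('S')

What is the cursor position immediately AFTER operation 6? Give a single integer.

Answer: 5

Derivation:
After op 1 (backspace): buf='ZXHR' cursor=0
After op 2 (select(1,2) replace("OF")): buf='ZOFHR' cursor=3
After op 3 (home): buf='ZOFHR' cursor=0
After op 4 (end): buf='ZOFHR' cursor=5
After op 5 (left): buf='ZOFHR' cursor=4
After op 6 (end): buf='ZOFHR' cursor=5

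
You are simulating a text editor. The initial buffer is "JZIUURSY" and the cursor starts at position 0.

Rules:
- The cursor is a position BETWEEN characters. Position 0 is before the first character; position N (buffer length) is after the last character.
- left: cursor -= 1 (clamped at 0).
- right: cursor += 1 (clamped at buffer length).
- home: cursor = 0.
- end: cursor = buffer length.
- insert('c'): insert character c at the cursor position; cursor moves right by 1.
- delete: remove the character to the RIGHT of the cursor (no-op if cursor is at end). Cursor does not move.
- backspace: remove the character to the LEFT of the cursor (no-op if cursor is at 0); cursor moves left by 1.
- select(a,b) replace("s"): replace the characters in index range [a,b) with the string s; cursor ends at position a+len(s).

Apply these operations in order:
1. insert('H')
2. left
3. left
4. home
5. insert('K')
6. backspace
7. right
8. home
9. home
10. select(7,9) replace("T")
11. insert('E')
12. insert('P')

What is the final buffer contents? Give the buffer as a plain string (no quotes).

After op 1 (insert('H')): buf='HJZIUURSY' cursor=1
After op 2 (left): buf='HJZIUURSY' cursor=0
After op 3 (left): buf='HJZIUURSY' cursor=0
After op 4 (home): buf='HJZIUURSY' cursor=0
After op 5 (insert('K')): buf='KHJZIUURSY' cursor=1
After op 6 (backspace): buf='HJZIUURSY' cursor=0
After op 7 (right): buf='HJZIUURSY' cursor=1
After op 8 (home): buf='HJZIUURSY' cursor=0
After op 9 (home): buf='HJZIUURSY' cursor=0
After op 10 (select(7,9) replace("T")): buf='HJZIUURT' cursor=8
After op 11 (insert('E')): buf='HJZIUURTE' cursor=9
After op 12 (insert('P')): buf='HJZIUURTEP' cursor=10

Answer: HJZIUURTEP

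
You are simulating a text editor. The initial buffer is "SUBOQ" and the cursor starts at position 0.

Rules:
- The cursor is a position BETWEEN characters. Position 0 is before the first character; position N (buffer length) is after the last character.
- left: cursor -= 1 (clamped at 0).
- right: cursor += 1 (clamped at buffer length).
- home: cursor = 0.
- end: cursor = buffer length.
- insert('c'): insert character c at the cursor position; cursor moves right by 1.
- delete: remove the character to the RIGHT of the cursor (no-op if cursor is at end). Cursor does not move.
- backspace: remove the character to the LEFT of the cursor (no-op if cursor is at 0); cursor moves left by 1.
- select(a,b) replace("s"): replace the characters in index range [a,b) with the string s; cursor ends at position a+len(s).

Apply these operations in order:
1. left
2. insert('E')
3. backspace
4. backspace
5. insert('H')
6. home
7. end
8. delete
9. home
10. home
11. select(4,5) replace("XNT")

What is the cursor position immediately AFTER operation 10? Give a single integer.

After op 1 (left): buf='SUBOQ' cursor=0
After op 2 (insert('E')): buf='ESUBOQ' cursor=1
After op 3 (backspace): buf='SUBOQ' cursor=0
After op 4 (backspace): buf='SUBOQ' cursor=0
After op 5 (insert('H')): buf='HSUBOQ' cursor=1
After op 6 (home): buf='HSUBOQ' cursor=0
After op 7 (end): buf='HSUBOQ' cursor=6
After op 8 (delete): buf='HSUBOQ' cursor=6
After op 9 (home): buf='HSUBOQ' cursor=0
After op 10 (home): buf='HSUBOQ' cursor=0

Answer: 0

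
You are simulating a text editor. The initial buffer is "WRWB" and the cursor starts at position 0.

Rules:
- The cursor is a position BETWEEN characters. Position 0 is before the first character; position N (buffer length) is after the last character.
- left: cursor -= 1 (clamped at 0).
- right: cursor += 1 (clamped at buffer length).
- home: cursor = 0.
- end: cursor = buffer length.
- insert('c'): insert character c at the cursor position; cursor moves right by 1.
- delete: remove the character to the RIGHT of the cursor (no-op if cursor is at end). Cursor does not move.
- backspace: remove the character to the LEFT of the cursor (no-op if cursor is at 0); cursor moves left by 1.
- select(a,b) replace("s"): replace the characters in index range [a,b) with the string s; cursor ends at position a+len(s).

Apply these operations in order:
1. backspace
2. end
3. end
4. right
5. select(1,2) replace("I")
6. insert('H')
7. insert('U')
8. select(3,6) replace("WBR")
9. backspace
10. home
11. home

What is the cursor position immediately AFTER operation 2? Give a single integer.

Answer: 4

Derivation:
After op 1 (backspace): buf='WRWB' cursor=0
After op 2 (end): buf='WRWB' cursor=4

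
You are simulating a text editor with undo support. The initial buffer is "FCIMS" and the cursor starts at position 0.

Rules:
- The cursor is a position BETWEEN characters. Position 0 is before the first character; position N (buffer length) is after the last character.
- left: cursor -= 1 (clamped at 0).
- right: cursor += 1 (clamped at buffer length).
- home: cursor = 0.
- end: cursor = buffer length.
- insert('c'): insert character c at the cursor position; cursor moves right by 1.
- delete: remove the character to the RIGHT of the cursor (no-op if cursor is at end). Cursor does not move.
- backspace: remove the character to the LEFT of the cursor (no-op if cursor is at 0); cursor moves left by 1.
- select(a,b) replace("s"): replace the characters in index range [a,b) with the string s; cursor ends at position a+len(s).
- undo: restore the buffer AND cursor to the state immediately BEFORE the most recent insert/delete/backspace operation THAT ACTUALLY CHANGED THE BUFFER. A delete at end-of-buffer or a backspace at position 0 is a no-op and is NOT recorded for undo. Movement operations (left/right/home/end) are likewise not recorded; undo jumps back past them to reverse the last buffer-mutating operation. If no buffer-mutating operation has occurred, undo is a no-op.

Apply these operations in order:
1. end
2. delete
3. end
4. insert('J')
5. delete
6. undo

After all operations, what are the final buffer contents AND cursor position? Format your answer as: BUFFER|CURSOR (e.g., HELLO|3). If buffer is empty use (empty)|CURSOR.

Answer: FCIMS|5

Derivation:
After op 1 (end): buf='FCIMS' cursor=5
After op 2 (delete): buf='FCIMS' cursor=5
After op 3 (end): buf='FCIMS' cursor=5
After op 4 (insert('J')): buf='FCIMSJ' cursor=6
After op 5 (delete): buf='FCIMSJ' cursor=6
After op 6 (undo): buf='FCIMS' cursor=5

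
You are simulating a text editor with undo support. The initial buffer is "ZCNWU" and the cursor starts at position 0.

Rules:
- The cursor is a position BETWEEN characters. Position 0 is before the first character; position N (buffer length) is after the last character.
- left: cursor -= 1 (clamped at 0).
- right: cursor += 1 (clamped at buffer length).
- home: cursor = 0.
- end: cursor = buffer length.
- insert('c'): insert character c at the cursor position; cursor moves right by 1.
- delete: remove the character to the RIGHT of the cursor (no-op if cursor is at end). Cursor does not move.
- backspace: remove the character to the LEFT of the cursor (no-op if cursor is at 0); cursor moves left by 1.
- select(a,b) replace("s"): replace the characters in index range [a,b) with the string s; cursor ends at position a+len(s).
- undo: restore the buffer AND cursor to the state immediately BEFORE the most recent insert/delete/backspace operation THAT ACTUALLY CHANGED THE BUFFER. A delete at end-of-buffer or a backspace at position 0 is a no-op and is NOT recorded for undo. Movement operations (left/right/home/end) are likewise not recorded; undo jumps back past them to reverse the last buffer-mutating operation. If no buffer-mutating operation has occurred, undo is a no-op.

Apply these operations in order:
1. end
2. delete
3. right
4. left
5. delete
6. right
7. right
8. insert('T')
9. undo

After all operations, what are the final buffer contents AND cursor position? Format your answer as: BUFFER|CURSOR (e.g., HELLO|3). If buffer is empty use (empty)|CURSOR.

After op 1 (end): buf='ZCNWU' cursor=5
After op 2 (delete): buf='ZCNWU' cursor=5
After op 3 (right): buf='ZCNWU' cursor=5
After op 4 (left): buf='ZCNWU' cursor=4
After op 5 (delete): buf='ZCNW' cursor=4
After op 6 (right): buf='ZCNW' cursor=4
After op 7 (right): buf='ZCNW' cursor=4
After op 8 (insert('T')): buf='ZCNWT' cursor=5
After op 9 (undo): buf='ZCNW' cursor=4

Answer: ZCNW|4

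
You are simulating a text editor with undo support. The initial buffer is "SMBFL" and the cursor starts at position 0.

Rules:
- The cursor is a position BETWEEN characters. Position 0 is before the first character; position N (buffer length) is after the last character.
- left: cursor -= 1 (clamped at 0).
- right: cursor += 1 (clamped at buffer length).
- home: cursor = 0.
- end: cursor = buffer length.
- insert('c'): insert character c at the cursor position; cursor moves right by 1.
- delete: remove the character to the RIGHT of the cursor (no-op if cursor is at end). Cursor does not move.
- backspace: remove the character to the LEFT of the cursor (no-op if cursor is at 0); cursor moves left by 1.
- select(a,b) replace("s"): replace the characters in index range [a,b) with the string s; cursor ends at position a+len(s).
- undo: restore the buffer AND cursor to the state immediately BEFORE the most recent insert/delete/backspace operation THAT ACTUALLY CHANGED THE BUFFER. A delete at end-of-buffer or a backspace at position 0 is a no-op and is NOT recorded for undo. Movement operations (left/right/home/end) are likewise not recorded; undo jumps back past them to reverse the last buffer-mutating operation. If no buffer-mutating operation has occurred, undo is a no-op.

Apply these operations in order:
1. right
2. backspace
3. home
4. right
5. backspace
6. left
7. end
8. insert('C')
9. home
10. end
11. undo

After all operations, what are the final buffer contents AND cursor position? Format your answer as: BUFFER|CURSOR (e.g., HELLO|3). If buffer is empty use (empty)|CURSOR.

Answer: BFL|3

Derivation:
After op 1 (right): buf='SMBFL' cursor=1
After op 2 (backspace): buf='MBFL' cursor=0
After op 3 (home): buf='MBFL' cursor=0
After op 4 (right): buf='MBFL' cursor=1
After op 5 (backspace): buf='BFL' cursor=0
After op 6 (left): buf='BFL' cursor=0
After op 7 (end): buf='BFL' cursor=3
After op 8 (insert('C')): buf='BFLC' cursor=4
After op 9 (home): buf='BFLC' cursor=0
After op 10 (end): buf='BFLC' cursor=4
After op 11 (undo): buf='BFL' cursor=3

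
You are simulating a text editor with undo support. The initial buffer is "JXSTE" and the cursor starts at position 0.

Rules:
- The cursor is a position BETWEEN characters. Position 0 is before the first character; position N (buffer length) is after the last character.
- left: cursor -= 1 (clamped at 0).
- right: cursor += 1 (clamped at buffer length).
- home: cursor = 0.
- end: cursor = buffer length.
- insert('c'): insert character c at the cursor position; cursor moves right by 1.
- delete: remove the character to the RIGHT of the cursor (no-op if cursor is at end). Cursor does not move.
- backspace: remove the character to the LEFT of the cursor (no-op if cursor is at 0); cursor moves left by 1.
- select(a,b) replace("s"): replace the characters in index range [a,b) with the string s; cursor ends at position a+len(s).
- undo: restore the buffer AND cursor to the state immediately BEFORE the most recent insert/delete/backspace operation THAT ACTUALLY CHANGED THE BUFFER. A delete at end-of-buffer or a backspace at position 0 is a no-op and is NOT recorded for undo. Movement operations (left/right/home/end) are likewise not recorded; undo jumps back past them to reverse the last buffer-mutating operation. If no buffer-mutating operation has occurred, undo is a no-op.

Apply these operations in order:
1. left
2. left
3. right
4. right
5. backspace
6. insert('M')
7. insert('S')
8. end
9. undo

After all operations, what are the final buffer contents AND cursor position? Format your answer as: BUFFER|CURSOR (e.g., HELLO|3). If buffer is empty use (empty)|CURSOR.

After op 1 (left): buf='JXSTE' cursor=0
After op 2 (left): buf='JXSTE' cursor=0
After op 3 (right): buf='JXSTE' cursor=1
After op 4 (right): buf='JXSTE' cursor=2
After op 5 (backspace): buf='JSTE' cursor=1
After op 6 (insert('M')): buf='JMSTE' cursor=2
After op 7 (insert('S')): buf='JMSSTE' cursor=3
After op 8 (end): buf='JMSSTE' cursor=6
After op 9 (undo): buf='JMSTE' cursor=2

Answer: JMSTE|2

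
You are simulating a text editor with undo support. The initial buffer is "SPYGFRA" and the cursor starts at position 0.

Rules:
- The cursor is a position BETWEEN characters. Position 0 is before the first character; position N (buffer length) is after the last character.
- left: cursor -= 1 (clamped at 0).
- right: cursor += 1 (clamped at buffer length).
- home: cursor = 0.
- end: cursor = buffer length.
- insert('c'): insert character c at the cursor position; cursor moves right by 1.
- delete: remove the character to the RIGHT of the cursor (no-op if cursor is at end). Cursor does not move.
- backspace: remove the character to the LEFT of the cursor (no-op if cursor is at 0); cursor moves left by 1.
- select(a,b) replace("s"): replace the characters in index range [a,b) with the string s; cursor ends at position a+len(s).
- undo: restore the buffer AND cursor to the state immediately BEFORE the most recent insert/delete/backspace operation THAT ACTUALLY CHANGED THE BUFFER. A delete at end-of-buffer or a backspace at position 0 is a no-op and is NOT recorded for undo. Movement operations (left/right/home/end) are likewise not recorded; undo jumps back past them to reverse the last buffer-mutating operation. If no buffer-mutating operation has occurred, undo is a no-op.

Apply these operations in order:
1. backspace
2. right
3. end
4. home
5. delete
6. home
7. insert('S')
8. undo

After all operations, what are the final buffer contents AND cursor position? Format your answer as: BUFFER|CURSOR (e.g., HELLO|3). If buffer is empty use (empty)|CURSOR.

After op 1 (backspace): buf='SPYGFRA' cursor=0
After op 2 (right): buf='SPYGFRA' cursor=1
After op 3 (end): buf='SPYGFRA' cursor=7
After op 4 (home): buf='SPYGFRA' cursor=0
After op 5 (delete): buf='PYGFRA' cursor=0
After op 6 (home): buf='PYGFRA' cursor=0
After op 7 (insert('S')): buf='SPYGFRA' cursor=1
After op 8 (undo): buf='PYGFRA' cursor=0

Answer: PYGFRA|0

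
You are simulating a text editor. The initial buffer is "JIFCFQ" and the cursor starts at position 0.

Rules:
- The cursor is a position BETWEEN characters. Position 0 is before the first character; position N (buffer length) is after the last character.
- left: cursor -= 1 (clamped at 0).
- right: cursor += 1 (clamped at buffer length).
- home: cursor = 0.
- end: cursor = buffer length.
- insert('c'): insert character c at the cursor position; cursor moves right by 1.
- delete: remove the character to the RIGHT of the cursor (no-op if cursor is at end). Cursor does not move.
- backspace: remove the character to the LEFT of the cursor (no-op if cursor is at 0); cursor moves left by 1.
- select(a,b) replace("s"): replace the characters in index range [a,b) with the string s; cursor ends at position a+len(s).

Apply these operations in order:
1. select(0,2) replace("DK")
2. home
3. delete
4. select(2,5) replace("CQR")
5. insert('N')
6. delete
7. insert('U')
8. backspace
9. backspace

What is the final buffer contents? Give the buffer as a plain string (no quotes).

After op 1 (select(0,2) replace("DK")): buf='DKFCFQ' cursor=2
After op 2 (home): buf='DKFCFQ' cursor=0
After op 3 (delete): buf='KFCFQ' cursor=0
After op 4 (select(2,5) replace("CQR")): buf='KFCQR' cursor=5
After op 5 (insert('N')): buf='KFCQRN' cursor=6
After op 6 (delete): buf='KFCQRN' cursor=6
After op 7 (insert('U')): buf='KFCQRNU' cursor=7
After op 8 (backspace): buf='KFCQRN' cursor=6
After op 9 (backspace): buf='KFCQR' cursor=5

Answer: KFCQR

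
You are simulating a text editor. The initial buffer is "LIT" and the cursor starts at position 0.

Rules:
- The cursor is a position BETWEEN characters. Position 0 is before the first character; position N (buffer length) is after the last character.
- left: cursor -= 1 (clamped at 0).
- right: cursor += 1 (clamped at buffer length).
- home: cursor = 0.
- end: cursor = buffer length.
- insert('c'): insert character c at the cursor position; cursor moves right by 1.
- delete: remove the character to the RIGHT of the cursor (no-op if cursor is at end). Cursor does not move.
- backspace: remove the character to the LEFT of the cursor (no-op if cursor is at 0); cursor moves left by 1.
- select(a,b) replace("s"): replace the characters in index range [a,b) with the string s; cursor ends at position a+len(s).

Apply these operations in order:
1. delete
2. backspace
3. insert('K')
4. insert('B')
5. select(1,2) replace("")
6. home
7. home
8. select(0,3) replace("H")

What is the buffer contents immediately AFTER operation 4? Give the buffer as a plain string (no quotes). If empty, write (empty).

Answer: KBIT

Derivation:
After op 1 (delete): buf='IT' cursor=0
After op 2 (backspace): buf='IT' cursor=0
After op 3 (insert('K')): buf='KIT' cursor=1
After op 4 (insert('B')): buf='KBIT' cursor=2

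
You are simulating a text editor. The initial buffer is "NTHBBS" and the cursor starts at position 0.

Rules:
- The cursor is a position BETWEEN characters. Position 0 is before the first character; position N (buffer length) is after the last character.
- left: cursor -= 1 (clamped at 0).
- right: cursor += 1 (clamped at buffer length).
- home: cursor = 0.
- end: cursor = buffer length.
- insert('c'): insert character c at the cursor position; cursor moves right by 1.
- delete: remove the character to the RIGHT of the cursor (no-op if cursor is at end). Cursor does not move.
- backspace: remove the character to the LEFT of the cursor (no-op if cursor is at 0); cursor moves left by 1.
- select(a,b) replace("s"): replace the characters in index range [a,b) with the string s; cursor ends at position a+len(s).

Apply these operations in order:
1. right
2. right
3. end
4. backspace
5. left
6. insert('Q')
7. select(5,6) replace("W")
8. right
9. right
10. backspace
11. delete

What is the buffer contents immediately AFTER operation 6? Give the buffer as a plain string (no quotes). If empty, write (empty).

Answer: NTHBQB

Derivation:
After op 1 (right): buf='NTHBBS' cursor=1
After op 2 (right): buf='NTHBBS' cursor=2
After op 3 (end): buf='NTHBBS' cursor=6
After op 4 (backspace): buf='NTHBB' cursor=5
After op 5 (left): buf='NTHBB' cursor=4
After op 6 (insert('Q')): buf='NTHBQB' cursor=5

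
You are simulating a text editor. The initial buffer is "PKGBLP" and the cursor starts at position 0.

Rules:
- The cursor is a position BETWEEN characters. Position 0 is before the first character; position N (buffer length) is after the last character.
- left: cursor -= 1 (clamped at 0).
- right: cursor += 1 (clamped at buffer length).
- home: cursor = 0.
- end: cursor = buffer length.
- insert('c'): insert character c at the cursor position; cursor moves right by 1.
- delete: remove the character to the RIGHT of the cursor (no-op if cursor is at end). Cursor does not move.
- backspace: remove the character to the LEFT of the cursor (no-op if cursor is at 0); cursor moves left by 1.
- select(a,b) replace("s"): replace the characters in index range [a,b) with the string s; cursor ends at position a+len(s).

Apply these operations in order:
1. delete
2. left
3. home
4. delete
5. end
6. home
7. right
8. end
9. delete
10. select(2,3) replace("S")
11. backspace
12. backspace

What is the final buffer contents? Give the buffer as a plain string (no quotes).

After op 1 (delete): buf='KGBLP' cursor=0
After op 2 (left): buf='KGBLP' cursor=0
After op 3 (home): buf='KGBLP' cursor=0
After op 4 (delete): buf='GBLP' cursor=0
After op 5 (end): buf='GBLP' cursor=4
After op 6 (home): buf='GBLP' cursor=0
After op 7 (right): buf='GBLP' cursor=1
After op 8 (end): buf='GBLP' cursor=4
After op 9 (delete): buf='GBLP' cursor=4
After op 10 (select(2,3) replace("S")): buf='GBSP' cursor=3
After op 11 (backspace): buf='GBP' cursor=2
After op 12 (backspace): buf='GP' cursor=1

Answer: GP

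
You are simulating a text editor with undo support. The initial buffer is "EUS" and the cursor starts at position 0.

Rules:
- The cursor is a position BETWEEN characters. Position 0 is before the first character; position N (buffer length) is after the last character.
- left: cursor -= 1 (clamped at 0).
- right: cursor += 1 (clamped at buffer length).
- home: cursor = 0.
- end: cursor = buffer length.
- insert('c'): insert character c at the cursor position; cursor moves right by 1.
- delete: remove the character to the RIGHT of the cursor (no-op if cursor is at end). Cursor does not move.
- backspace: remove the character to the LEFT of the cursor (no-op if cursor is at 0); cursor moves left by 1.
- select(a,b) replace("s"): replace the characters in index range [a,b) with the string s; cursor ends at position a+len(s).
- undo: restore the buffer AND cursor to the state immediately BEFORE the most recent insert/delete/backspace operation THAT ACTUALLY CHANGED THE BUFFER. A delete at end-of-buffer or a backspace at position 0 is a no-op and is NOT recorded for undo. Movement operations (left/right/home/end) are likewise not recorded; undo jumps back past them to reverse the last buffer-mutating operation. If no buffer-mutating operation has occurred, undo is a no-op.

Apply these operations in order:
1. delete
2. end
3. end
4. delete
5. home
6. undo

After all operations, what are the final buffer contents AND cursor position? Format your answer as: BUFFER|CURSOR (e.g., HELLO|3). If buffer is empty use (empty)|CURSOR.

Answer: EUS|0

Derivation:
After op 1 (delete): buf='US' cursor=0
After op 2 (end): buf='US' cursor=2
After op 3 (end): buf='US' cursor=2
After op 4 (delete): buf='US' cursor=2
After op 5 (home): buf='US' cursor=0
After op 6 (undo): buf='EUS' cursor=0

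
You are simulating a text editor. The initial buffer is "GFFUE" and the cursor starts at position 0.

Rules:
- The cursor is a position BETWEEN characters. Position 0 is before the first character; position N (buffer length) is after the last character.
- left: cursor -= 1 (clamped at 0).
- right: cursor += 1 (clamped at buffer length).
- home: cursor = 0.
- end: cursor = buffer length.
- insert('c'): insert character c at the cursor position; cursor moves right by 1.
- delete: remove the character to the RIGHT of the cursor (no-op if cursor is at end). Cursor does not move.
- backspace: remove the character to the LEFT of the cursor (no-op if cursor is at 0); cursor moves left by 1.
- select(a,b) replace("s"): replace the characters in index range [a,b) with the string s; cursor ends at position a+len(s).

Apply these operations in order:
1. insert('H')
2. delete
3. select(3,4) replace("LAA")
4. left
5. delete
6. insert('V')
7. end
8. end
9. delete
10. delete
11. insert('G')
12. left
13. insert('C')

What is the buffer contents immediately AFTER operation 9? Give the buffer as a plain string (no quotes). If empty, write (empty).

After op 1 (insert('H')): buf='HGFFUE' cursor=1
After op 2 (delete): buf='HFFUE' cursor=1
After op 3 (select(3,4) replace("LAA")): buf='HFFLAAE' cursor=6
After op 4 (left): buf='HFFLAAE' cursor=5
After op 5 (delete): buf='HFFLAE' cursor=5
After op 6 (insert('V')): buf='HFFLAVE' cursor=6
After op 7 (end): buf='HFFLAVE' cursor=7
After op 8 (end): buf='HFFLAVE' cursor=7
After op 9 (delete): buf='HFFLAVE' cursor=7

Answer: HFFLAVE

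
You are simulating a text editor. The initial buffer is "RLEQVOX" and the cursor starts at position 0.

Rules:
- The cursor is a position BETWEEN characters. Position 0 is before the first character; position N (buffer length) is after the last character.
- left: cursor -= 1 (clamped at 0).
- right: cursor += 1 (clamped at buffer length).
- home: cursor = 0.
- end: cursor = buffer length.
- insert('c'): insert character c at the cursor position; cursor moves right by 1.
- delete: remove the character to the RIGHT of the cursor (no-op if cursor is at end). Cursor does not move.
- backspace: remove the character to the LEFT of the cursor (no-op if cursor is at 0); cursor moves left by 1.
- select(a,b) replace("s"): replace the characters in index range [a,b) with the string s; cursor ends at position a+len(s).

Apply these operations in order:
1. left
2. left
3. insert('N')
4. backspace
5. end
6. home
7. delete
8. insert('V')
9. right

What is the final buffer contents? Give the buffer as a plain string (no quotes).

After op 1 (left): buf='RLEQVOX' cursor=0
After op 2 (left): buf='RLEQVOX' cursor=0
After op 3 (insert('N')): buf='NRLEQVOX' cursor=1
After op 4 (backspace): buf='RLEQVOX' cursor=0
After op 5 (end): buf='RLEQVOX' cursor=7
After op 6 (home): buf='RLEQVOX' cursor=0
After op 7 (delete): buf='LEQVOX' cursor=0
After op 8 (insert('V')): buf='VLEQVOX' cursor=1
After op 9 (right): buf='VLEQVOX' cursor=2

Answer: VLEQVOX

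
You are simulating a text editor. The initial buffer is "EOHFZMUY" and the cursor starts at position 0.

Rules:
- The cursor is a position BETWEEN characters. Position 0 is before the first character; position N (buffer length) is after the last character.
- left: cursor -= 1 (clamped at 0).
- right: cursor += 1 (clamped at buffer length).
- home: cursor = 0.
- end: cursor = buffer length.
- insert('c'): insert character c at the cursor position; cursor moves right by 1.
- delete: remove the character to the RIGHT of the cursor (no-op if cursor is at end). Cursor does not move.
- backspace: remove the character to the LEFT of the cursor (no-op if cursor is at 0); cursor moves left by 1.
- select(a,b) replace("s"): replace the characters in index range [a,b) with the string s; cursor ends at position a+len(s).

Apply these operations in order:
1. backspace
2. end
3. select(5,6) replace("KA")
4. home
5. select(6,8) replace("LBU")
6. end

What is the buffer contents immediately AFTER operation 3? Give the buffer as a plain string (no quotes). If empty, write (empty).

After op 1 (backspace): buf='EOHFZMUY' cursor=0
After op 2 (end): buf='EOHFZMUY' cursor=8
After op 3 (select(5,6) replace("KA")): buf='EOHFZKAUY' cursor=7

Answer: EOHFZKAUY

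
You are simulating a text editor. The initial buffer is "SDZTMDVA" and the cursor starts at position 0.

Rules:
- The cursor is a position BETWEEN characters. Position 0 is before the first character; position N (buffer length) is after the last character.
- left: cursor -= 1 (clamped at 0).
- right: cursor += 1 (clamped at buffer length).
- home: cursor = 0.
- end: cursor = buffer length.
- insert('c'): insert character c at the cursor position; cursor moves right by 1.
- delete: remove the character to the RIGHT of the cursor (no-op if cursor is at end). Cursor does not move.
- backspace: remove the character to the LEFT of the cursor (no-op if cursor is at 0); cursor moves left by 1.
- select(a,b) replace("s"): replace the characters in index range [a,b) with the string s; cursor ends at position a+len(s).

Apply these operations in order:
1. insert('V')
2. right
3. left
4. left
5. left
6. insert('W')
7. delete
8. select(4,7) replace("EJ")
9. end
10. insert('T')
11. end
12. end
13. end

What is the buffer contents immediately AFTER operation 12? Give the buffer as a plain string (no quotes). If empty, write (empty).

Answer: WSDZEJVAT

Derivation:
After op 1 (insert('V')): buf='VSDZTMDVA' cursor=1
After op 2 (right): buf='VSDZTMDVA' cursor=2
After op 3 (left): buf='VSDZTMDVA' cursor=1
After op 4 (left): buf='VSDZTMDVA' cursor=0
After op 5 (left): buf='VSDZTMDVA' cursor=0
After op 6 (insert('W')): buf='WVSDZTMDVA' cursor=1
After op 7 (delete): buf='WSDZTMDVA' cursor=1
After op 8 (select(4,7) replace("EJ")): buf='WSDZEJVA' cursor=6
After op 9 (end): buf='WSDZEJVA' cursor=8
After op 10 (insert('T')): buf='WSDZEJVAT' cursor=9
After op 11 (end): buf='WSDZEJVAT' cursor=9
After op 12 (end): buf='WSDZEJVAT' cursor=9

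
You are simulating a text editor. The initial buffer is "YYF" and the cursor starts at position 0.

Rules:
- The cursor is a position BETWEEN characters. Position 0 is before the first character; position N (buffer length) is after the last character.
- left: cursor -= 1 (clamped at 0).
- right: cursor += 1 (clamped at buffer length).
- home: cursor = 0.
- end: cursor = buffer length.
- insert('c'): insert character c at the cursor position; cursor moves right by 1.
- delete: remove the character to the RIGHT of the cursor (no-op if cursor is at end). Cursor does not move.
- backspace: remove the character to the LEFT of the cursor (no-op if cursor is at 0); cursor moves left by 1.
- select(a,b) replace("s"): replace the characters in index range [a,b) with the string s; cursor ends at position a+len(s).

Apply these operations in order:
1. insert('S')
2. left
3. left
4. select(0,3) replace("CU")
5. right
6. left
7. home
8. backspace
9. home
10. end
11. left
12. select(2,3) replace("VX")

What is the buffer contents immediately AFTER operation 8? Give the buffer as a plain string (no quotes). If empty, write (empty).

After op 1 (insert('S')): buf='SYYF' cursor=1
After op 2 (left): buf='SYYF' cursor=0
After op 3 (left): buf='SYYF' cursor=0
After op 4 (select(0,3) replace("CU")): buf='CUF' cursor=2
After op 5 (right): buf='CUF' cursor=3
After op 6 (left): buf='CUF' cursor=2
After op 7 (home): buf='CUF' cursor=0
After op 8 (backspace): buf='CUF' cursor=0

Answer: CUF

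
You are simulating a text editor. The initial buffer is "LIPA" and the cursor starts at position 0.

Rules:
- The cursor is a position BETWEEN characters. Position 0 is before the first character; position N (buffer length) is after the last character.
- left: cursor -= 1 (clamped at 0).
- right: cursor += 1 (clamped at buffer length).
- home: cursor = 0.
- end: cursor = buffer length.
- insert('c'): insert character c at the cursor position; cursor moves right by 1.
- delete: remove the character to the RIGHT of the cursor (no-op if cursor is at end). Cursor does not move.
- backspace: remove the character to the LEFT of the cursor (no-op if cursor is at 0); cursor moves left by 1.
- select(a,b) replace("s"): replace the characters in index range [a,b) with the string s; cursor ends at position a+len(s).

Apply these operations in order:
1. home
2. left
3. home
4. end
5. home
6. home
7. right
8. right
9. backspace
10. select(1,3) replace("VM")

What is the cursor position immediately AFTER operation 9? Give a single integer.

After op 1 (home): buf='LIPA' cursor=0
After op 2 (left): buf='LIPA' cursor=0
After op 3 (home): buf='LIPA' cursor=0
After op 4 (end): buf='LIPA' cursor=4
After op 5 (home): buf='LIPA' cursor=0
After op 6 (home): buf='LIPA' cursor=0
After op 7 (right): buf='LIPA' cursor=1
After op 8 (right): buf='LIPA' cursor=2
After op 9 (backspace): buf='LPA' cursor=1

Answer: 1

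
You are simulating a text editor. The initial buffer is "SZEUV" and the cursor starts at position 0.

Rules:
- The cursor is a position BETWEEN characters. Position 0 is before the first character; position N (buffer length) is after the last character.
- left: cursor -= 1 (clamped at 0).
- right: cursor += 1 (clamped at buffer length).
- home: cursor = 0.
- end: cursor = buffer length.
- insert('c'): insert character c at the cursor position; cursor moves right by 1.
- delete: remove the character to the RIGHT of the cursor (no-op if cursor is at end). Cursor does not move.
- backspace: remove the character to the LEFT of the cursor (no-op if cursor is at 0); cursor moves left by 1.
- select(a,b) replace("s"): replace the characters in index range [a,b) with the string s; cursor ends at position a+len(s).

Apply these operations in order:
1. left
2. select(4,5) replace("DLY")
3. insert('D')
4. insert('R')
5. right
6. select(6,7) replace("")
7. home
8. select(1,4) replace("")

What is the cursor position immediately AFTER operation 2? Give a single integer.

After op 1 (left): buf='SZEUV' cursor=0
After op 2 (select(4,5) replace("DLY")): buf='SZEUDLY' cursor=7

Answer: 7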